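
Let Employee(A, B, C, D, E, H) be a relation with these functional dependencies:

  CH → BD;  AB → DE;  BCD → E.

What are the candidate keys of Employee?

Attributes A, C, H never appear on any right-hand side, so every candidate key must contain {A, C, H}.
{A, C, H}⁺ = {A, B, C, D, E, H}, which is all of the schema, so {A, C, H} is the only candidate key.

{A, C, H}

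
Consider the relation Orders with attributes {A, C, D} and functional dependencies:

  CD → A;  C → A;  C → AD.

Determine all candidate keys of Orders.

{C}⁺: C→A adds A; C→AD adds D → {A, C, D}.
No other minimal superkey exists.

{C}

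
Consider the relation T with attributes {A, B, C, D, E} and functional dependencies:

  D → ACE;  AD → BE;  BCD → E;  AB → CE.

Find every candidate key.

D

{D}⁺: D→ACE adds A, C, E; AD→BE adds B → {A, B, C, D, E}.
No other minimal superkey exists.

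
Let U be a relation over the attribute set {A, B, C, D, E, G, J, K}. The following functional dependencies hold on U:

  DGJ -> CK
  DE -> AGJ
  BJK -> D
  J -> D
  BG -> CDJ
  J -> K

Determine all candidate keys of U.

{B, D, E}; {B, E, G}; {B, E, J}

Attributes B, E never appear on any right-hand side, so every candidate key must contain {B, E}.
{B, E}⁺ = {B, E}, which is not all of the schema, so we must add further attributes.
{B, D, E}⁺: DE→AGJ adds A, G, J; BG→CDJ adds C; J→K adds K → {A, B, C, D, E, G, J, K}. Minimal: {D, E}⁺ = {A, C, D, E, G, J, K}; {B, E}⁺ = {B, E}; {B, D}⁺ = {B, D} — none reach the full schema.
{B, E, G}⁺: BG→CDJ adds C, D, J; J→K adds K; DE→AGJ adds A → {A, B, C, D, E, G, J, K}. Minimal: {E, G}⁺ = {E, G}; {B, G}⁺ = {B, C, D, G, J, K}; {B, E}⁺ = {B, E} — none reach the full schema.
{B, E, J}⁺: J→D adds D; J→K adds K; DE→AGJ adds A, G; BG→CDJ adds C → {A, B, C, D, E, G, J, K}. Minimal: {E, J}⁺ = {A, C, D, E, G, J, K}; {B, J}⁺ = {B, D, J, K}; {B, E}⁺ = {B, E} — none reach the full schema.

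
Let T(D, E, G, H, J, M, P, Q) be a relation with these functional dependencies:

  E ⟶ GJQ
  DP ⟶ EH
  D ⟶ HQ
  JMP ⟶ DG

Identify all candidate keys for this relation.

(D, M, P), (E, M, P), (J, M, P)

Attributes M, P never appear on any right-hand side, so every candidate key must contain {M, P}.
{M, P}⁺ = {M, P}, which is not all of the schema, so we must add further attributes.
{D, M, P}⁺: DP→EH adds E, H; D→HQ adds Q; E→GJQ adds G, J → {D, E, G, H, J, M, P, Q}.
{E, M, P}⁺: E→GJQ adds G, J, Q; JMP→DG adds D; DP→EH adds H → {D, E, G, H, J, M, P, Q}.
{J, M, P}⁺: JMP→DG adds D, G; DP→EH adds E, H; D→HQ adds Q → {D, E, G, H, J, M, P, Q}.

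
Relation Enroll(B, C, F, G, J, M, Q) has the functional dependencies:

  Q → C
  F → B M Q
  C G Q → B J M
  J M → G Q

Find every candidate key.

Attribute F never appears on the right-hand side of any dependency, so F must belong to every candidate key.
{F}⁺ = {B, C, F, M, Q}, which is not all of the schema, so we must add further attributes.
{F, G}⁺: F→BMQ adds B, M, Q; Q→C adds C; CGQ→BJM adds J → {B, C, F, G, J, M, Q}. Minimal: {G}⁺ = {G}; {F}⁺ = {B, C, F, M, Q} — none reach the full schema.
{F, J}⁺: F→BMQ adds B, M, Q; JM→GQ adds G; Q→C adds C → {B, C, F, G, J, M, Q}. Minimal: {J}⁺ = {J}; {F}⁺ = {B, C, F, M, Q} — none reach the full schema.
Any other superkey contains one of these as a subset, so there are no further candidate keys.

FG; FJ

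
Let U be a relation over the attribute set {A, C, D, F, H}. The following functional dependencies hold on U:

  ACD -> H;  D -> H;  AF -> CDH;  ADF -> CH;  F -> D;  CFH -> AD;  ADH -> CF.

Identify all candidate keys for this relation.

{A, D}, {A, F}, {C, F}

{A, D}⁺: D→H adds H; ADH→CF adds C, F → {A, C, D, F, H}.
{A, F}⁺: AF→CDH adds C, D, H → {A, C, D, F, H}.
{C, F}⁺: F→D adds D; D→H adds H; CFH→AD adds A → {A, C, D, F, H}.
Any other superkey contains one of these as a subset, so there are no further candidate keys.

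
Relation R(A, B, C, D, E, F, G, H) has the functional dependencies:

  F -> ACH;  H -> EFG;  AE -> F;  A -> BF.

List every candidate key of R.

AD, DF, DH

Attribute D never appears on the right-hand side of any dependency, so D must belong to every candidate key.
{D}⁺ = {D}, which is not all of the schema, so we must add further attributes.
{A, D}⁺: A→BF adds B, F; F→ACH adds C, H; H→EFG adds E, G → {A, B, C, D, E, F, G, H}. Minimal: {D}⁺ = {D}; {A}⁺ = {A, B, C, E, F, G, H} — none reach the full schema.
{D, F}⁺: F→ACH adds A, C, H; H→EFG adds E, G; A→BF adds B → {A, B, C, D, E, F, G, H}. Minimal: {F}⁺ = {A, B, C, E, F, G, H}; {D}⁺ = {D} — none reach the full schema.
{D, H}⁺: H→EFG adds E, F, G; F→ACH adds A, C; A→BF adds B → {A, B, C, D, E, F, G, H}. Minimal: {H}⁺ = {A, B, C, E, F, G, H}; {D}⁺ = {D} — none reach the full schema.
Any other superkey contains one of these as a subset, so there are no further candidate keys.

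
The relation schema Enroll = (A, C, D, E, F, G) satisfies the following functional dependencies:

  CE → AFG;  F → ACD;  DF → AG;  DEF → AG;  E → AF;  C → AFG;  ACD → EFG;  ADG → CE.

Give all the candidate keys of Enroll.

{C}, {E}, {F}, {A, D, G}

{C}⁺: C→AFG adds A, F, G; F→ACD adds D; ACD→EFG adds E → {A, C, D, E, F, G}.
{E}⁺: E→AF adds A, F; F→ACD adds C, D; DF→AG adds G → {A, C, D, E, F, G}.
{F}⁺: F→ACD adds A, C, D; DF→AG adds G; ACD→EFG adds E → {A, C, D, E, F, G}.
{A, D, G}⁺: ADG→CE adds C, E; CE→AFG adds F → {A, C, D, E, F, G}. Minimal: {D, G}⁺ = {D, G}; {A, G}⁺ = {A, G}; {A, D}⁺ = {A, D} — none reach the full schema.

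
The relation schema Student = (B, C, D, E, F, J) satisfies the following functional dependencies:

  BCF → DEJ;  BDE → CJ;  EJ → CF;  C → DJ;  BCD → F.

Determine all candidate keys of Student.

BC; BDE; BEJ

Attribute B never appears on the right-hand side of any dependency, so B must belong to every candidate key.
{B}⁺ = {B}, which is not all of the schema, so we must add further attributes.
{B, C}⁺: C→DJ adds D, J; BCD→F adds F; BCF→DEJ adds E → {B, C, D, E, F, J}. Minimal: {C}⁺ = {C, D, J}; {B}⁺ = {B} — none reach the full schema.
{B, D, E}⁺: BDE→CJ adds C, J; EJ→CF adds F → {B, C, D, E, F, J}. Minimal: {D, E}⁺ = {D, E}; {B, E}⁺ = {B, E}; {B, D}⁺ = {B, D} — none reach the full schema.
{B, E, J}⁺: EJ→CF adds C, F; C→DJ adds D → {B, C, D, E, F, J}. Minimal: {E, J}⁺ = {C, D, E, F, J}; {B, J}⁺ = {B, J}; {B, E}⁺ = {B, E} — none reach the full schema.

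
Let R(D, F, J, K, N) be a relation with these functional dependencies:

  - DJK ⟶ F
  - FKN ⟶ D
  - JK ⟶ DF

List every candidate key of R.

{J, K, N}

Attributes J, K, N never appear on any right-hand side, so every candidate key must contain {J, K, N}.
{J, K, N}⁺ = {D, F, J, K, N}, which is all of the schema, so {J, K, N} is the only candidate key.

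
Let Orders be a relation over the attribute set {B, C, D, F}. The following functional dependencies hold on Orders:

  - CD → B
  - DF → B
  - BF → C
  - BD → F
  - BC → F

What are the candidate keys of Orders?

{B, D}, {C, D}, {D, F}

Attribute D never appears on the right-hand side of any dependency, so D must belong to every candidate key.
{D}⁺ = {D}, which is not all of the schema, so we must add further attributes.
{B, D}⁺: BD→F adds F; BF→C adds C → {B, C, D, F}. Minimal: {D}⁺ = {D}; {B}⁺ = {B} — none reach the full schema.
{C, D}⁺: CD→B adds B; BD→F adds F → {B, C, D, F}. Minimal: {D}⁺ = {D}; {C}⁺ = {C} — none reach the full schema.
{D, F}⁺: DF→B adds B; BF→C adds C → {B, C, D, F}. Minimal: {F}⁺ = {F}; {D}⁺ = {D} — none reach the full schema.
Any other superkey contains one of these as a subset, so there are no further candidate keys.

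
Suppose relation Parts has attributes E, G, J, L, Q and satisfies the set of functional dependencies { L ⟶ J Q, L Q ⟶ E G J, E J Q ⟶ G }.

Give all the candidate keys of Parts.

Attribute L never appears on the right-hand side of any dependency, so L must belong to every candidate key.
{L}⁺ = {E, G, J, L, Q}, which is all of the schema, so {L} is the only candidate key.

{L}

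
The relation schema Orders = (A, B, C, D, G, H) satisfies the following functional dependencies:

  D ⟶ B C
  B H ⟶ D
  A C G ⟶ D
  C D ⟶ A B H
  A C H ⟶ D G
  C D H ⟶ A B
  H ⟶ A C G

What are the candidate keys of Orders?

{D}⁺: D→BC adds B, C; CD→ABH adds A, H; ACH→DG adds G → {A, B, C, D, G, H}.
{H}⁺: H→ACG adds A, C, G; ACG→D adds D; CD→ABH adds B → {A, B, C, D, G, H}.
{A, C, G}⁺: ACG→D adds D; CD→ABH adds B, H → {A, B, C, D, G, H}. Minimal: {C, G}⁺ = {C, G}; {A, G}⁺ = {A, G}; {A, C}⁺ = {A, C} — none reach the full schema.
Any other superkey contains one of these as a subset, so there are no further candidate keys.

{D}, {H}, {A, C, G}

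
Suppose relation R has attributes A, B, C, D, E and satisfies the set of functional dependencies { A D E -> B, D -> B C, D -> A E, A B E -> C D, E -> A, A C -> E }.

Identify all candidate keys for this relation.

D, BE, ABC

{D}⁺: D→BC adds B, C; D→AE adds A, E → {A, B, C, D, E}.
{B, E}⁺: E→A adds A; ABE→CD adds C, D → {A, B, C, D, E}. Minimal: {E}⁺ = {A, E}; {B}⁺ = {B} — none reach the full schema.
{A, B, C}⁺: AC→E adds E; ABE→CD adds D → {A, B, C, D, E}. Minimal: {B, C}⁺ = {B, C}; {A, C}⁺ = {A, C, E}; {A, B}⁺ = {A, B} — none reach the full schema.
Any other superkey contains one of these as a subset, so there are no further candidate keys.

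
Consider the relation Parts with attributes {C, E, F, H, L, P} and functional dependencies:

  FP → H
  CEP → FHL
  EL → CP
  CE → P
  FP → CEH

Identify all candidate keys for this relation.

{C, E}, {E, L}, {F, P}

{C, E}⁺: CE→P adds P; CEP→FHL adds F, H, L → {C, E, F, H, L, P}. Minimal: {E}⁺ = {E}; {C}⁺ = {C} — none reach the full schema.
{E, L}⁺: EL→CP adds C, P; CEP→FHL adds F, H → {C, E, F, H, L, P}. Minimal: {L}⁺ = {L}; {E}⁺ = {E} — none reach the full schema.
{F, P}⁺: FP→H adds H; FP→CEH adds C, E; CEP→FHL adds L → {C, E, F, H, L, P}. Minimal: {P}⁺ = {P}; {F}⁺ = {F} — none reach the full schema.
Any other superkey contains one of these as a subset, so there are no further candidate keys.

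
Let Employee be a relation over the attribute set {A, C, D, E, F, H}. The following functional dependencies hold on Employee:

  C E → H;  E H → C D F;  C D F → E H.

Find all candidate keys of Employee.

ACE, AEH, ACDF

Attribute A never appears on the right-hand side of any dependency, so A must belong to every candidate key.
{A}⁺ = {A}, which is not all of the schema, so we must add further attributes.
{A, C, E}⁺: CE→H adds H; EH→CDF adds D, F → {A, C, D, E, F, H}. Minimal: {C, E}⁺ = {C, D, E, F, H}; {A, E}⁺ = {A, E}; {A, C}⁺ = {A, C} — none reach the full schema.
{A, E, H}⁺: EH→CDF adds C, D, F → {A, C, D, E, F, H}. Minimal: {E, H}⁺ = {C, D, E, F, H}; {A, H}⁺ = {A, H}; {A, E}⁺ = {A, E} — none reach the full schema.
{A, C, D, F}⁺: CDF→EH adds E, H → {A, C, D, E, F, H}. Minimal: {C, D, F}⁺ = {C, D, E, F, H}; {A, D, F}⁺ = {A, D, F}; {A, C, F}⁺ = {A, C, F}; … — none reach the full schema.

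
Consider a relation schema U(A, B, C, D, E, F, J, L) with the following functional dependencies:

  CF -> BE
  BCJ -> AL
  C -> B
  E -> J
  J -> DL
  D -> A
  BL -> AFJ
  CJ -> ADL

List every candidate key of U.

Attribute C never appears on the right-hand side of any dependency, so C must belong to every candidate key.
{C}⁺ = {B, C}, which is not all of the schema, so we must add further attributes.
{C, E}⁺: C→B adds B; E→J adds J; J→DL adds D, L; D→A adds A; BL→AFJ adds F → {A, B, C, D, E, F, J, L}. Minimal: {E}⁺ = {A, D, E, J, L}; {C}⁺ = {B, C} — none reach the full schema.
{C, F}⁺: CF→BE adds B, E; E→J adds J; J→DL adds D, L; D→A adds A → {A, B, C, D, E, F, J, L}. Minimal: {F}⁺ = {F}; {C}⁺ = {B, C} — none reach the full schema.
{C, J}⁺: C→B adds B; J→DL adds D, L; D→A adds A; BL→AFJ adds F; CF→BE adds E → {A, B, C, D, E, F, J, L}. Minimal: {J}⁺ = {A, D, J, L}; {C}⁺ = {B, C} — none reach the full schema.
{C, L}⁺: C→B adds B; BL→AFJ adds A, F, J; CJ→ADL adds D; CF→BE adds E → {A, B, C, D, E, F, J, L}. Minimal: {L}⁺ = {L}; {C}⁺ = {B, C} — none reach the full schema.

(C, E); (C, F); (C, J); (C, L)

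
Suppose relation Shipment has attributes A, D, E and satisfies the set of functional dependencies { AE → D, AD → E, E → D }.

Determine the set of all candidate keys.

Attribute A never appears on the right-hand side of any dependency, so A must belong to every candidate key.
{A}⁺ = {A}, which is not all of the schema, so we must add further attributes.
{A, D}⁺: AD→E adds E → {A, D, E}. Minimal: {D}⁺ = {D}; {A}⁺ = {A} — none reach the full schema.
{A, E}⁺: AE→D adds D → {A, D, E}. Minimal: {E}⁺ = {D, E}; {A}⁺ = {A} — none reach the full schema.
Any other superkey contains one of these as a subset, so there are no further candidate keys.

(A, D), (A, E)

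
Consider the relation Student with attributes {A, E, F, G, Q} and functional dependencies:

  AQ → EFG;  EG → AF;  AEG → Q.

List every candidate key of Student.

{A, Q}⁺: AQ→EFG adds E, F, G → {A, E, F, G, Q}.
{E, G}⁺: EG→AF adds A, F; AEG→Q adds Q → {A, E, F, G, Q}.

AQ, EG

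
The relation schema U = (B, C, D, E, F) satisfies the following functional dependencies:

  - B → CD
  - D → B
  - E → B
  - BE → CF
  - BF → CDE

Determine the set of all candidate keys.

{E}⁺: E→B adds B; BE→CF adds C, F; BF→CDE adds D → {B, C, D, E, F}.
{B, F}⁺: B→CD adds C, D; BF→CDE adds E → {B, C, D, E, F}.
{D, F}⁺: D→B adds B; BF→CDE adds C, E → {B, C, D, E, F}.
Any other superkey contains one of these as a subset, so there are no further candidate keys.

{E}, {B, F}, {D, F}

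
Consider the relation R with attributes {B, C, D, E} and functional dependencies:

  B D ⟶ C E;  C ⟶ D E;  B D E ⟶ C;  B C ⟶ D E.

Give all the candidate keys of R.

BC; BD

{B, C}⁺: C→DE adds D, E → {B, C, D, E}. Minimal: {C}⁺ = {C, D, E}; {B}⁺ = {B} — none reach the full schema.
{B, D}⁺: BD→CE adds C, E → {B, C, D, E}. Minimal: {D}⁺ = {D}; {B}⁺ = {B} — none reach the full schema.
Any other superkey contains one of these as a subset, so there are no further candidate keys.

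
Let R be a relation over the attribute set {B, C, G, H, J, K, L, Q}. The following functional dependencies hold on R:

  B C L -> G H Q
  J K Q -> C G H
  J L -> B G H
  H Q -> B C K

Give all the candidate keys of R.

Attributes J, L never appear on any right-hand side, so every candidate key must contain {J, L}.
{J, L}⁺ = {B, G, H, J, L}, which is not all of the schema, so we must add further attributes.
{C, J, L}⁺: JL→BGH adds B, G, H; BCL→GHQ adds Q; HQ→BCK adds K → {B, C, G, H, J, K, L, Q}. Minimal: {J, L}⁺ = {B, G, H, J, L}; {C, L}⁺ = {C, L}; {C, J}⁺ = {C, J} — none reach the full schema.
{J, L, Q}⁺: JL→BGH adds B, G, H; HQ→BCK adds C, K → {B, C, G, H, J, K, L, Q}. Minimal: {L, Q}⁺ = {L, Q}; {J, Q}⁺ = {J, Q}; {J, L}⁺ = {B, G, H, J, L} — none reach the full schema.

{C, J, L}; {J, L, Q}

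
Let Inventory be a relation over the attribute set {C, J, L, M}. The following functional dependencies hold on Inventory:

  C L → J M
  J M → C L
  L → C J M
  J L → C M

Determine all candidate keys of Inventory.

{L}, {J, M}

{L}⁺: L→CJM adds C, J, M → {C, J, L, M}.
{J, M}⁺: JM→CL adds C, L → {C, J, L, M}. Minimal: {M}⁺ = {M}; {J}⁺ = {J} — none reach the full schema.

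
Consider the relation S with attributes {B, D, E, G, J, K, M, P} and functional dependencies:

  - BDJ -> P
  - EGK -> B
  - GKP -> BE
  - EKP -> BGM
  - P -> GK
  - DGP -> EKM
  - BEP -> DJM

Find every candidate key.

{P}⁺: P→GK adds G, K; GKP→BE adds B, E; EKP→BGM adds M; BEP→DJM adds D, J → {B, D, E, G, J, K, M, P}.
{B, D, J}⁺: BDJ→P adds P; P→GK adds G, K; DGP→EKM adds E, M → {B, D, E, G, J, K, M, P}. Minimal: {D, J}⁺ = {D, J}; {B, J}⁺ = {B, J}; {B, D}⁺ = {B, D} — none reach the full schema.
{D, E, G, J, K}⁺: EGK→B adds B; BDJ→P adds P; EKP→BGM adds M → {B, D, E, G, J, K, M, P}. Minimal: {E, G, J, K}⁺ = {B, E, G, J, K}; {D, G, J, K}⁺ = {D, G, J, K}; {D, E, J, K}⁺ = {D, E, J, K}; … — none reach the full schema.

{P}, {B, D, J}, {D, E, G, J, K}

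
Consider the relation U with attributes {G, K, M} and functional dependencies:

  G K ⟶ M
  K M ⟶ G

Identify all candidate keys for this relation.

{G, K}, {K, M}

Attribute K never appears on the right-hand side of any dependency, so K must belong to every candidate key.
{K}⁺ = {K}, which is not all of the schema, so we must add further attributes.
{G, K}⁺: GK→M adds M → {G, K, M}.
{K, M}⁺: KM→G adds G → {G, K, M}.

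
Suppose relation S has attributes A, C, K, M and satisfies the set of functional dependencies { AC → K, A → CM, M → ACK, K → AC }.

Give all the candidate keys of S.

{A}, {K}, {M}

{A}⁺: A→CM adds C, M; M→ACK adds K → {A, C, K, M}.
{K}⁺: K→AC adds A, C; A→CM adds M → {A, C, K, M}.
{M}⁺: M→ACK adds A, C, K → {A, C, K, M}.
Any other superkey contains one of these as a subset, so there are no further candidate keys.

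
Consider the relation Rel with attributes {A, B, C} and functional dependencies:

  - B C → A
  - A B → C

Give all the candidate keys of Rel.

Attribute B never appears on the right-hand side of any dependency, so B must belong to every candidate key.
{B}⁺ = {B}, which is not all of the schema, so we must add further attributes.
{A, B}⁺: AB→C adds C → {A, B, C}. Minimal: {B}⁺ = {B}; {A}⁺ = {A} — none reach the full schema.
{B, C}⁺: BC→A adds A → {A, B, C}. Minimal: {C}⁺ = {C}; {B}⁺ = {B} — none reach the full schema.

AB, BC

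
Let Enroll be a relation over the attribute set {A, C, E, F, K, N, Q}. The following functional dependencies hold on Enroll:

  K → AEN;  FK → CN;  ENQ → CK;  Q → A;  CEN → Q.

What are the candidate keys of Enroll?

{F, K}, {C, E, F, N}, {E, F, N, Q}

Attribute F never appears on the right-hand side of any dependency, so F must belong to every candidate key.
{F}⁺ = {F}, which is not all of the schema, so we must add further attributes.
{F, K}⁺: K→AEN adds A, E, N; FK→CN adds C; CEN→Q adds Q → {A, C, E, F, K, N, Q}.
{C, E, F, N}⁺: CEN→Q adds Q; ENQ→CK adds K; Q→A adds A → {A, C, E, F, K, N, Q}.
{E, F, N, Q}⁺: ENQ→CK adds C, K; Q→A adds A → {A, C, E, F, K, N, Q}.
Any other superkey contains one of these as a subset, so there are no further candidate keys.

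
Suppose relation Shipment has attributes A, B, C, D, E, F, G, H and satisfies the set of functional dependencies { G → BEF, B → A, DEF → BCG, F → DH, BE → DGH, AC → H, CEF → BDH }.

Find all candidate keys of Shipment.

{G}⁺: G→BEF adds B, E, F; B→A adds A; F→DH adds D, H; DEF→BCG adds C → {A, B, C, D, E, F, G, H}.
{B, E}⁺: B→A adds A; BE→DGH adds D, G, H; G→BEF adds F; DEF→BCG adds C → {A, B, C, D, E, F, G, H}. Minimal: {E}⁺ = {E}; {B}⁺ = {A, B} — none reach the full schema.
{E, F}⁺: F→DH adds D, H; DEF→BCG adds B, C, G; B→A adds A → {A, B, C, D, E, F, G, H}. Minimal: {F}⁺ = {D, F, H}; {E}⁺ = {E} — none reach the full schema.

G; BE; EF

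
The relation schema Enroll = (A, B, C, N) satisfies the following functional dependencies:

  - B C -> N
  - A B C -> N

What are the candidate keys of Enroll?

ABC

{A, B, C}⁺: BC→N adds N → {A, B, C, N}. Minimal: {B, C}⁺ = {B, C, N}; {A, C}⁺ = {A, C}; {A, B}⁺ = {A, B} — none reach the full schema.
No other minimal superkey exists.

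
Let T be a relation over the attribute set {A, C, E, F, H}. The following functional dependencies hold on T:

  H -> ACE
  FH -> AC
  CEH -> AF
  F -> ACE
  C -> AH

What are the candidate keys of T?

{C}⁺: C→AH adds A, H; H→ACE adds E; CEH→AF adds F → {A, C, E, F, H}.
{F}⁺: F→ACE adds A, C, E; C→AH adds H → {A, C, E, F, H}.
{H}⁺: H→ACE adds A, C, E; CEH→AF adds F → {A, C, E, F, H}.

C, F, H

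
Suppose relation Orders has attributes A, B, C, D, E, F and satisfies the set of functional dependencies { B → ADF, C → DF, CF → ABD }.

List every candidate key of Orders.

{C, E}

Attributes C, E never appear on any right-hand side, so every candidate key must contain {C, E}.
{C, E}⁺ = {A, B, C, D, E, F}, which is all of the schema, so {C, E} is the only candidate key.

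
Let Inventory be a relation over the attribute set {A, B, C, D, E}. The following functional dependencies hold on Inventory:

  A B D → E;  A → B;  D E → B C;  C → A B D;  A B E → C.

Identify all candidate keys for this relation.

{C}⁺: C→ABD adds A, B, D; ABD→E adds E → {A, B, C, D, E}.
{A, D}⁺: A→B adds B; ABD→E adds E; DE→BC adds C → {A, B, C, D, E}. Minimal: {D}⁺ = {D}; {A}⁺ = {A, B} — none reach the full schema.
{A, E}⁺: A→B adds B; ABE→C adds C; C→ABD adds D → {A, B, C, D, E}. Minimal: {E}⁺ = {E}; {A}⁺ = {A, B} — none reach the full schema.
{D, E}⁺: DE→BC adds B, C; C→ABD adds A → {A, B, C, D, E}. Minimal: {E}⁺ = {E}; {D}⁺ = {D} — none reach the full schema.
Any other superkey contains one of these as a subset, so there are no further candidate keys.

{C}, {A, D}, {A, E}, {D, E}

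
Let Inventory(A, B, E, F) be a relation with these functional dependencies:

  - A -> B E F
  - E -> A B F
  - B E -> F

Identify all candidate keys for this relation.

{A}; {E}

{A}⁺: A→BEF adds B, E, F → {A, B, E, F}.
{E}⁺: E→ABF adds A, B, F → {A, B, E, F}.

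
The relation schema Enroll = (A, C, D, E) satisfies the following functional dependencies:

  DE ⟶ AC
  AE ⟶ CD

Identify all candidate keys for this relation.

AE, DE

Attribute E never appears on the right-hand side of any dependency, so E must belong to every candidate key.
{E}⁺ = {E}, which is not all of the schema, so we must add further attributes.
{A, E}⁺: AE→CD adds C, D → {A, C, D, E}. Minimal: {E}⁺ = {E}; {A}⁺ = {A} — none reach the full schema.
{D, E}⁺: DE→AC adds A, C → {A, C, D, E}. Minimal: {E}⁺ = {E}; {D}⁺ = {D} — none reach the full schema.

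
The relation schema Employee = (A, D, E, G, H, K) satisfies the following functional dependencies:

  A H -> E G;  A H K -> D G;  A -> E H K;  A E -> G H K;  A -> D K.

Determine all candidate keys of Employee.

{A}

Attribute A never appears on the right-hand side of any dependency, so A must belong to every candidate key.
{A}⁺ = {A, D, E, G, H, K}, which is all of the schema, so {A} is the only candidate key.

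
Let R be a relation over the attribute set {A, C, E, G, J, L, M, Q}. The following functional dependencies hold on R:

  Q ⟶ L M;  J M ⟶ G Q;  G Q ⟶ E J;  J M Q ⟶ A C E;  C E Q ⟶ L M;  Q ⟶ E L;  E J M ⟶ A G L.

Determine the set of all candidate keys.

{G, Q}⁺: Q→LM adds L, M; GQ→EJ adds E, J; JMQ→ACE adds A, C → {A, C, E, G, J, L, M, Q}. Minimal: {Q}⁺ = {E, L, M, Q}; {G}⁺ = {G} — none reach the full schema.
{J, M}⁺: JM→GQ adds G, Q; GQ→EJ adds E; JMQ→ACE adds A, C; CEQ→LM adds L → {A, C, E, G, J, L, M, Q}. Minimal: {M}⁺ = {M}; {J}⁺ = {J} — none reach the full schema.
{J, Q}⁺: Q→LM adds L, M; JM→GQ adds G; GQ→EJ adds E; JMQ→ACE adds A, C → {A, C, E, G, J, L, M, Q}. Minimal: {Q}⁺ = {E, L, M, Q}; {J}⁺ = {J} — none reach the full schema.

GQ; JM; JQ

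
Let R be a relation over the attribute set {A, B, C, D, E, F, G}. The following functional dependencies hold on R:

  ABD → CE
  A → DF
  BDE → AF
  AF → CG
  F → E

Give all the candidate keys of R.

{A, B}, {B, D, E}, {B, D, F}

{A, B}⁺: A→DF adds D, F; AF→CG adds C, G; F→E adds E → {A, B, C, D, E, F, G}.
{B, D, E}⁺: BDE→AF adds A, F; AF→CG adds C, G → {A, B, C, D, E, F, G}.
{B, D, F}⁺: F→E adds E; BDE→AF adds A; AF→CG adds C, G → {A, B, C, D, E, F, G}.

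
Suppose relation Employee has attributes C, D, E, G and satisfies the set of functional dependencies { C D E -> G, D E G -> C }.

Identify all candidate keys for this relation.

Attributes D, E never appear on any right-hand side, so every candidate key must contain {D, E}.
{D, E}⁺ = {D, E}, which is not all of the schema, so we must add further attributes.
{C, D, E}⁺: CDE→G adds G → {C, D, E, G}. Minimal: {D, E}⁺ = {D, E}; {C, E}⁺ = {C, E}; {C, D}⁺ = {C, D} — none reach the full schema.
{D, E, G}⁺: DEG→C adds C → {C, D, E, G}. Minimal: {E, G}⁺ = {E, G}; {D, G}⁺ = {D, G}; {D, E}⁺ = {D, E} — none reach the full schema.
Any other superkey contains one of these as a subset, so there are no further candidate keys.

{C, D, E}; {D, E, G}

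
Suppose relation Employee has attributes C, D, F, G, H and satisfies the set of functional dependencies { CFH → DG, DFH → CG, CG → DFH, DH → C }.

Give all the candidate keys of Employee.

{C, G}, {C, F, H}, {D, F, H}, {D, G, H}

{C, G}⁺: CG→DFH adds D, F, H → {C, D, F, G, H}.
{C, F, H}⁺: CFH→DG adds D, G → {C, D, F, G, H}.
{D, F, H}⁺: DFH→CG adds C, G → {C, D, F, G, H}.
{D, G, H}⁺: DH→C adds C; CG→DFH adds F → {C, D, F, G, H}.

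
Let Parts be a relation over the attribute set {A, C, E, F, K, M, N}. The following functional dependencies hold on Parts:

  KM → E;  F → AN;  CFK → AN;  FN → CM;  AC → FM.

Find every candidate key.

{F, K}; {A, C, K}

{F, K}⁺: F→AN adds A, N; FN→CM adds C, M; KM→E adds E → {A, C, E, F, K, M, N}. Minimal: {K}⁺ = {K}; {F}⁺ = {A, C, F, M, N} — none reach the full schema.
{A, C, K}⁺: AC→FM adds F, M; KM→E adds E; F→AN adds N → {A, C, E, F, K, M, N}. Minimal: {C, K}⁺ = {C, K}; {A, K}⁺ = {A, K}; {A, C}⁺ = {A, C, F, M, N} — none reach the full schema.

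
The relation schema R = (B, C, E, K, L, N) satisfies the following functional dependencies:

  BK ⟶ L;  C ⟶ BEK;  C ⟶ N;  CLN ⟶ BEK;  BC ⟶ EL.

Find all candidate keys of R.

Attribute C never appears on the right-hand side of any dependency, so C must belong to every candidate key.
{C}⁺ = {B, C, E, K, L, N}, which is all of the schema, so {C} is the only candidate key.

{C}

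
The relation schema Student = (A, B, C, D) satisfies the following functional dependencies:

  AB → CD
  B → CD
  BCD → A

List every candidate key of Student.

Attribute B never appears on the right-hand side of any dependency, so B must belong to every candidate key.
{B}⁺ = {A, B, C, D}, which is all of the schema, so {B} is the only candidate key.

{B}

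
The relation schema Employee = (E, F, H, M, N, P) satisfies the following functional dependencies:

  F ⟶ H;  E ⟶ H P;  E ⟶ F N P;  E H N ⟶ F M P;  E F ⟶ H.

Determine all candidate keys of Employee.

(E)

Attribute E never appears on the right-hand side of any dependency, so E must belong to every candidate key.
{E}⁺ = {E, F, H, M, N, P}, which is all of the schema, so {E} is the only candidate key.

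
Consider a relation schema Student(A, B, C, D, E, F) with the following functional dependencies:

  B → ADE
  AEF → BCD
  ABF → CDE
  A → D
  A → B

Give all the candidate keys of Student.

(A, F), (B, F)

Attribute F never appears on the right-hand side of any dependency, so F must belong to every candidate key.
{F}⁺ = {F}, which is not all of the schema, so we must add further attributes.
{A, F}⁺: A→D adds D; A→B adds B; B→ADE adds E; AEF→BCD adds C → {A, B, C, D, E, F}. Minimal: {F}⁺ = {F}; {A}⁺ = {A, B, D, E} — none reach the full schema.
{B, F}⁺: B→ADE adds A, D, E; AEF→BCD adds C → {A, B, C, D, E, F}. Minimal: {F}⁺ = {F}; {B}⁺ = {A, B, D, E} — none reach the full schema.
Any other superkey contains one of these as a subset, so there are no further candidate keys.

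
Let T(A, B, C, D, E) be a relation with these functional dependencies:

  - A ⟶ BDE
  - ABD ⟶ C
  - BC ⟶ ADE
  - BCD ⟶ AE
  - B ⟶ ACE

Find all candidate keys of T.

A, B

{A}⁺: A→BDE adds B, D, E; ABD→C adds C → {A, B, C, D, E}.
{B}⁺: B→ACE adds A, C, E; A→BDE adds D → {A, B, C, D, E}.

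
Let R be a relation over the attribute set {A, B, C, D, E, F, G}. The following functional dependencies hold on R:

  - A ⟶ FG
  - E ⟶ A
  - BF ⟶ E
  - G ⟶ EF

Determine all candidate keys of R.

ABCD, BCDE, BCDF, BCDG

Attributes B, C, D never appear on any right-hand side, so every candidate key must contain {B, C, D}.
{B, C, D}⁺ = {B, C, D}, which is not all of the schema, so we must add further attributes.
{A, B, C, D}⁺: A→FG adds F, G; BF→E adds E → {A, B, C, D, E, F, G}.
{B, C, D, E}⁺: E→A adds A; A→FG adds F, G → {A, B, C, D, E, F, G}.
{B, C, D, F}⁺: BF→E adds E; E→A adds A; A→FG adds G → {A, B, C, D, E, F, G}.
{B, C, D, G}⁺: G→EF adds E, F; E→A adds A → {A, B, C, D, E, F, G}.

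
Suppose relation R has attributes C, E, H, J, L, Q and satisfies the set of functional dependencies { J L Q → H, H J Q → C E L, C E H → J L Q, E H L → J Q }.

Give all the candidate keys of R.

{C, E, H}⁺: CEH→JLQ adds J, L, Q → {C, E, H, J, L, Q}. Minimal: {E, H}⁺ = {E, H}; {C, H}⁺ = {C, H}; {C, E}⁺ = {C, E} — none reach the full schema.
{E, H, L}⁺: EHL→JQ adds J, Q; HJQ→CEL adds C → {C, E, H, J, L, Q}. Minimal: {H, L}⁺ = {H, L}; {E, L}⁺ = {E, L}; {E, H}⁺ = {E, H} — none reach the full schema.
{H, J, Q}⁺: HJQ→CEL adds C, E, L → {C, E, H, J, L, Q}. Minimal: {J, Q}⁺ = {J, Q}; {H, Q}⁺ = {H, Q}; {H, J}⁺ = {H, J} — none reach the full schema.
{J, L, Q}⁺: JLQ→H adds H; HJQ→CEL adds C, E → {C, E, H, J, L, Q}. Minimal: {L, Q}⁺ = {L, Q}; {J, Q}⁺ = {J, Q}; {J, L}⁺ = {J, L} — none reach the full schema.

CEH, EHL, HJQ, JLQ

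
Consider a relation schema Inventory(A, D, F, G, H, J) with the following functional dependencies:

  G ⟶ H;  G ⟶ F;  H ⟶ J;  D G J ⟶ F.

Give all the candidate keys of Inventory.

ADG

Attributes A, D, G never appear on any right-hand side, so every candidate key must contain {A, D, G}.
{A, D, G}⁺ = {A, D, F, G, H, J}, which is all of the schema, so {A, D, G} is the only candidate key.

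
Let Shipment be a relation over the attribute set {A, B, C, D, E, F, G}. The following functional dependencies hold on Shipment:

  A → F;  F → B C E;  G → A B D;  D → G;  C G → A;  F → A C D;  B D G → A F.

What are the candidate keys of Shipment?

{A}⁺: A→F adds F; F→BCE adds B, C, E; F→ACD adds D; D→G adds G → {A, B, C, D, E, F, G}.
{D}⁺: D→G adds G; G→ABD adds A, B; BDG→AF adds F; F→BCE adds C, E → {A, B, C, D, E, F, G}.
{F}⁺: F→BCE adds B, C, E; F→ACD adds A, D; D→G adds G → {A, B, C, D, E, F, G}.
{G}⁺: G→ABD adds A, B, D; BDG→AF adds F; F→BCE adds C, E → {A, B, C, D, E, F, G}.

A; D; F; G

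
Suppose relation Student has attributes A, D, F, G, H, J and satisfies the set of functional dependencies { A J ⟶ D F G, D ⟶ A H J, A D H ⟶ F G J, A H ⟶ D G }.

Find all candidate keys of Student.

{D}⁺: D→AHJ adds A, H, J; ADH→FGJ adds F, G → {A, D, F, G, H, J}.
{A, H}⁺: AH→DG adds D, G; D→AHJ adds J; ADH→FGJ adds F → {A, D, F, G, H, J}.
{A, J}⁺: AJ→DFG adds D, F, G; D→AHJ adds H → {A, D, F, G, H, J}.
Any other superkey contains one of these as a subset, so there are no further candidate keys.

D; AH; AJ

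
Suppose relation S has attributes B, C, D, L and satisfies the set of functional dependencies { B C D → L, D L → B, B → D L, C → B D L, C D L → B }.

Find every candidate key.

Attribute C never appears on the right-hand side of any dependency, so C must belong to every candidate key.
{C}⁺ = {B, C, D, L}, which is all of the schema, so {C} is the only candidate key.

{C}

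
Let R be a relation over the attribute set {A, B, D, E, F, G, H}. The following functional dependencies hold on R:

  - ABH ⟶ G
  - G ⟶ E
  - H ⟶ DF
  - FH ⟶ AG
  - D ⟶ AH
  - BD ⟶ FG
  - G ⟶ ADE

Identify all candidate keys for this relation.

BD; BG; BH

Attribute B never appears on the right-hand side of any dependency, so B must belong to every candidate key.
{B}⁺ = {B}, which is not all of the schema, so we must add further attributes.
{B, D}⁺: D→AH adds A, H; BD→FG adds F, G; G→ADE adds E → {A, B, D, E, F, G, H}. Minimal: {D}⁺ = {A, D, E, F, G, H}; {B}⁺ = {B} — none reach the full schema.
{B, G}⁺: G→E adds E; G→ADE adds A, D; D→AH adds H; BD→FG adds F → {A, B, D, E, F, G, H}. Minimal: {G}⁺ = {A, D, E, F, G, H}; {B}⁺ = {B} — none reach the full schema.
{B, H}⁺: H→DF adds D, F; FH→AG adds A, G; G→ADE adds E → {A, B, D, E, F, G, H}. Minimal: {H}⁺ = {A, D, E, F, G, H}; {B}⁺ = {B} — none reach the full schema.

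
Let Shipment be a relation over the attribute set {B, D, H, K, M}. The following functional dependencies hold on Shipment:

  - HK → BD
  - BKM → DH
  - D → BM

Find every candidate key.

{D, K}, {H, K}, {B, K, M}

{D, K}⁺: D→BM adds B, M; BKM→DH adds H → {B, D, H, K, M}. Minimal: {K}⁺ = {K}; {D}⁺ = {B, D, M} — none reach the full schema.
{H, K}⁺: HK→BD adds B, D; D→BM adds M → {B, D, H, K, M}. Minimal: {K}⁺ = {K}; {H}⁺ = {H} — none reach the full schema.
{B, K, M}⁺: BKM→DH adds D, H → {B, D, H, K, M}. Minimal: {K, M}⁺ = {K, M}; {B, M}⁺ = {B, M}; {B, K}⁺ = {B, K} — none reach the full schema.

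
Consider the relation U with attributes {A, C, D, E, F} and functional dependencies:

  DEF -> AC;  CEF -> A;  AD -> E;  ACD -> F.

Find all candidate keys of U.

ACD, ADF, DEF

Attribute D never appears on the right-hand side of any dependency, so D must belong to every candidate key.
{D}⁺ = {D}, which is not all of the schema, so we must add further attributes.
{A, C, D}⁺: AD→E adds E; ACD→F adds F → {A, C, D, E, F}. Minimal: {C, D}⁺ = {C, D}; {A, D}⁺ = {A, D, E}; {A, C}⁺ = {A, C} — none reach the full schema.
{A, D, F}⁺: AD→E adds E; DEF→AC adds C → {A, C, D, E, F}. Minimal: {D, F}⁺ = {D, F}; {A, F}⁺ = {A, F}; {A, D}⁺ = {A, D, E} — none reach the full schema.
{D, E, F}⁺: DEF→AC adds A, C → {A, C, D, E, F}. Minimal: {E, F}⁺ = {E, F}; {D, F}⁺ = {D, F}; {D, E}⁺ = {D, E} — none reach the full schema.
Any other superkey contains one of these as a subset, so there are no further candidate keys.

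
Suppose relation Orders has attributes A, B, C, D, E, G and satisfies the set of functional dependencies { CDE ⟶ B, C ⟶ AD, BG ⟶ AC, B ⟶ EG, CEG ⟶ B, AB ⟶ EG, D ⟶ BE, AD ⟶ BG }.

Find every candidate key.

{B}⁺: B→EG adds E, G; BG→AC adds A, C; C→AD adds D → {A, B, C, D, E, G}.
{C}⁺: C→AD adds A, D; D→BE adds B, E; AD→BG adds G → {A, B, C, D, E, G}.
{D}⁺: D→BE adds B, E; B→EG adds G; BG→AC adds A, C → {A, B, C, D, E, G}.

B; C; D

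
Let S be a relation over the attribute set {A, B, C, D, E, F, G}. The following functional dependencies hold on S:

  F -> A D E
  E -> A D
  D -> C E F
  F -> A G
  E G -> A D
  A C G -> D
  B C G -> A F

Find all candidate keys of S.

Attribute B never appears on the right-hand side of any dependency, so B must belong to every candidate key.
{B}⁺ = {B}, which is not all of the schema, so we must add further attributes.
{B, D}⁺: D→CEF adds C, E, F; F→AG adds A, G → {A, B, C, D, E, F, G}. Minimal: {D}⁺ = {A, C, D, E, F, G}; {B}⁺ = {B} — none reach the full schema.
{B, E}⁺: E→AD adds A, D; D→CEF adds C, F; F→AG adds G → {A, B, C, D, E, F, G}. Minimal: {E}⁺ = {A, C, D, E, F, G}; {B}⁺ = {B} — none reach the full schema.
{B, F}⁺: F→ADE adds A, D, E; D→CEF adds C; F→AG adds G → {A, B, C, D, E, F, G}. Minimal: {F}⁺ = {A, C, D, E, F, G}; {B}⁺ = {B} — none reach the full schema.
{B, C, G}⁺: BCG→AF adds A, F; F→ADE adds D, E → {A, B, C, D, E, F, G}. Minimal: {C, G}⁺ = {C, G}; {B, G}⁺ = {B, G}; {B, C}⁺ = {B, C} — none reach the full schema.

{B, D}, {B, E}, {B, F}, {B, C, G}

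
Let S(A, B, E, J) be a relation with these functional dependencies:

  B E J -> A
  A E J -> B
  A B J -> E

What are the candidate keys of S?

Attribute J never appears on the right-hand side of any dependency, so J must belong to every candidate key.
{J}⁺ = {J}, which is not all of the schema, so we must add further attributes.
{A, B, J}⁺: ABJ→E adds E → {A, B, E, J}. Minimal: {B, J}⁺ = {B, J}; {A, J}⁺ = {A, J}; {A, B}⁺ = {A, B} — none reach the full schema.
{A, E, J}⁺: AEJ→B adds B → {A, B, E, J}. Minimal: {E, J}⁺ = {E, J}; {A, J}⁺ = {A, J}; {A, E}⁺ = {A, E} — none reach the full schema.
{B, E, J}⁺: BEJ→A adds A → {A, B, E, J}. Minimal: {E, J}⁺ = {E, J}; {B, J}⁺ = {B, J}; {B, E}⁺ = {B, E} — none reach the full schema.

(A, B, J); (A, E, J); (B, E, J)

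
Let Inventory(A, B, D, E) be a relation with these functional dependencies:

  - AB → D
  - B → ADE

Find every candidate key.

{B}⁺: B→ADE adds A, D, E → {A, B, D, E}.
No other minimal superkey exists.

(B)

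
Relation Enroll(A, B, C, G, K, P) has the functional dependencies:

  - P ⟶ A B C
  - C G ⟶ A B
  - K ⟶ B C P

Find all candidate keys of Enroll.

Attributes G, K never appear on any right-hand side, so every candidate key must contain {G, K}.
{G, K}⁺ = {A, B, C, G, K, P}, which is all of the schema, so {G, K} is the only candidate key.

GK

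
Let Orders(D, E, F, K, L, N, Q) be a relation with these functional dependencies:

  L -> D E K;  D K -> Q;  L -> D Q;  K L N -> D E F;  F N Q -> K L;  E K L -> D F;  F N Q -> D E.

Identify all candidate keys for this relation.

Attribute N never appears on the right-hand side of any dependency, so N must belong to every candidate key.
{N}⁺ = {N}, which is not all of the schema, so we must add further attributes.
{L, N}⁺: L→DEK adds D, E, K; DK→Q adds Q; KLN→DEF adds F → {D, E, F, K, L, N, Q}. Minimal: {N}⁺ = {N}; {L}⁺ = {D, E, F, K, L, Q} — none reach the full schema.
{F, N, Q}⁺: FNQ→KL adds K, L; FNQ→DE adds D, E → {D, E, F, K, L, N, Q}. Minimal: {N, Q}⁺ = {N, Q}; {F, Q}⁺ = {F, Q}; {F, N}⁺ = {F, N} — none reach the full schema.
{D, F, K, N}⁺: DK→Q adds Q; FNQ→KL adds L; FNQ→DE adds E → {D, E, F, K, L, N, Q}. Minimal: {F, K, N}⁺ = {F, K, N}; {D, K, N}⁺ = {D, K, N, Q}; {D, F, N}⁺ = {D, F, N}; … — none reach the full schema.

(L, N), (F, N, Q), (D, F, K, N)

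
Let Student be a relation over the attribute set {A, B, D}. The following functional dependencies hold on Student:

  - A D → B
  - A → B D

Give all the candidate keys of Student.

Attribute A never appears on the right-hand side of any dependency, so A must belong to every candidate key.
{A}⁺ = {A, B, D}, which is all of the schema, so {A} is the only candidate key.

{A}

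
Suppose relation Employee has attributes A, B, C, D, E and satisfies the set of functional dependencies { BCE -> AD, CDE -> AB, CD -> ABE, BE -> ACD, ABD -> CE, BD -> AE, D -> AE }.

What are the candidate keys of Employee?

{B, D}; {B, E}; {C, D}

{B, D}⁺: BD→AE adds A, E; BE→ACD adds C → {A, B, C, D, E}. Minimal: {D}⁺ = {A, D, E}; {B}⁺ = {B} — none reach the full schema.
{B, E}⁺: BE→ACD adds A, C, D → {A, B, C, D, E}. Minimal: {E}⁺ = {E}; {B}⁺ = {B} — none reach the full schema.
{C, D}⁺: CD→ABE adds A, B, E → {A, B, C, D, E}. Minimal: {D}⁺ = {A, D, E}; {C}⁺ = {C} — none reach the full schema.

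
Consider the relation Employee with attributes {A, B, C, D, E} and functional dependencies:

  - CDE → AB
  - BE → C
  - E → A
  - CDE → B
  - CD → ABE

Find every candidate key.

{C, D}⁺: CD→ABE adds A, B, E → {A, B, C, D, E}. Minimal: {D}⁺ = {D}; {C}⁺ = {C} — none reach the full schema.
{B, D, E}⁺: BE→C adds C; E→A adds A → {A, B, C, D, E}. Minimal: {D, E}⁺ = {A, D, E}; {B, E}⁺ = {A, B, C, E}; {B, D}⁺ = {B, D} — none reach the full schema.
Any other superkey contains one of these as a subset, so there are no further candidate keys.

(C, D), (B, D, E)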